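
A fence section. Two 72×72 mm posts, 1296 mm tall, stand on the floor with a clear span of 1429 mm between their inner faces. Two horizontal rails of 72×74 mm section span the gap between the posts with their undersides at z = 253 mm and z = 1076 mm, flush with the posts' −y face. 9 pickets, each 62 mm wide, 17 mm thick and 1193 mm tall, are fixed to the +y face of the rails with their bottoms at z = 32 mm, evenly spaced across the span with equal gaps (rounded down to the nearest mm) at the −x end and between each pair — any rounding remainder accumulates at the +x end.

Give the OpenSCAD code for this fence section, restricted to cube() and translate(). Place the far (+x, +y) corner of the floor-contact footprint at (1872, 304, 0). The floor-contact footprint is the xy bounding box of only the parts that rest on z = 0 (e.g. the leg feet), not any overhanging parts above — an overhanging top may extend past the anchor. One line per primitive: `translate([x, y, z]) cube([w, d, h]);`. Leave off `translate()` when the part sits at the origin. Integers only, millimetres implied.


translate([299, 232, 0]) cube([72, 72, 1296]);
translate([1800, 232, 0]) cube([72, 72, 1296]);
translate([371, 232, 253]) cube([1429, 72, 74]);
translate([371, 232, 1076]) cube([1429, 72, 74]);
translate([458, 304, 32]) cube([62, 17, 1193]);
translate([607, 304, 32]) cube([62, 17, 1193]);
translate([756, 304, 32]) cube([62, 17, 1193]);
translate([905, 304, 32]) cube([62, 17, 1193]);
translate([1054, 304, 32]) cube([62, 17, 1193]);
translate([1203, 304, 32]) cube([62, 17, 1193]);
translate([1352, 304, 32]) cube([62, 17, 1193]);
translate([1501, 304, 32]) cube([62, 17, 1193]);
translate([1650, 304, 32]) cube([62, 17, 1193]);


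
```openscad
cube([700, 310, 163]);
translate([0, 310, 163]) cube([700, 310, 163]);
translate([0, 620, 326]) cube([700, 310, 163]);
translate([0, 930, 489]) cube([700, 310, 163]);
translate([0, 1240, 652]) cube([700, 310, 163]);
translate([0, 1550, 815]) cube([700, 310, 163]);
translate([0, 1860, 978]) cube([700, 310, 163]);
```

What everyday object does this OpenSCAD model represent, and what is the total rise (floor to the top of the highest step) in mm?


A staircase. The total rise is 1141 mm.

7 identical blocks, each offset up and back from the previous — a staircase. Each step is 163 mm tall and there are 7 of them, so the total rise is 7 × 163 = 1141 mm.


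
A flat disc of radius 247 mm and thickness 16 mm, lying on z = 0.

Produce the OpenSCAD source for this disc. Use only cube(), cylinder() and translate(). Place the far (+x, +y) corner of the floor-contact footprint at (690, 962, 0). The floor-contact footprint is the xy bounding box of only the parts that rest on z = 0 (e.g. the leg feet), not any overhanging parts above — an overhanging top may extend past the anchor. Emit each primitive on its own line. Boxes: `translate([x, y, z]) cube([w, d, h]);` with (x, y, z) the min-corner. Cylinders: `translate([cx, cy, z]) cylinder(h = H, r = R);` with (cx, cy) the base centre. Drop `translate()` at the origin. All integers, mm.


translate([443, 715, 0]) cylinder(h = 16, r = 247);


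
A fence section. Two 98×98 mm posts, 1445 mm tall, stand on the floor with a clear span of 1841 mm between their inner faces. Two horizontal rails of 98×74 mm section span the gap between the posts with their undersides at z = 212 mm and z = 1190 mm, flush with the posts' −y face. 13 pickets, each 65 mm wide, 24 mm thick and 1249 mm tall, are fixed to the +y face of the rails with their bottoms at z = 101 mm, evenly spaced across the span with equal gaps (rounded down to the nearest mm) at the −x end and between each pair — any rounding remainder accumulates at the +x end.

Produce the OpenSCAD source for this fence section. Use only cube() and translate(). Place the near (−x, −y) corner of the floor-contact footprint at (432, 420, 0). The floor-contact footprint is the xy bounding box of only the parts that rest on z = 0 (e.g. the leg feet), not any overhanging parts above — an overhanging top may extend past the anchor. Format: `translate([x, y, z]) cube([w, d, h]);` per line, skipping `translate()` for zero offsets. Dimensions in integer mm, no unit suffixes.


translate([432, 420, 0]) cube([98, 98, 1445]);
translate([2371, 420, 0]) cube([98, 98, 1445]);
translate([530, 420, 212]) cube([1841, 98, 74]);
translate([530, 420, 1190]) cube([1841, 98, 74]);
translate([601, 518, 101]) cube([65, 24, 1249]);
translate([737, 518, 101]) cube([65, 24, 1249]);
translate([873, 518, 101]) cube([65, 24, 1249]);
translate([1009, 518, 101]) cube([65, 24, 1249]);
translate([1145, 518, 101]) cube([65, 24, 1249]);
translate([1281, 518, 101]) cube([65, 24, 1249]);
translate([1417, 518, 101]) cube([65, 24, 1249]);
translate([1553, 518, 101]) cube([65, 24, 1249]);
translate([1689, 518, 101]) cube([65, 24, 1249]);
translate([1825, 518, 101]) cube([65, 24, 1249]);
translate([1961, 518, 101]) cube([65, 24, 1249]);
translate([2097, 518, 101]) cube([65, 24, 1249]);
translate([2233, 518, 101]) cube([65, 24, 1249]);


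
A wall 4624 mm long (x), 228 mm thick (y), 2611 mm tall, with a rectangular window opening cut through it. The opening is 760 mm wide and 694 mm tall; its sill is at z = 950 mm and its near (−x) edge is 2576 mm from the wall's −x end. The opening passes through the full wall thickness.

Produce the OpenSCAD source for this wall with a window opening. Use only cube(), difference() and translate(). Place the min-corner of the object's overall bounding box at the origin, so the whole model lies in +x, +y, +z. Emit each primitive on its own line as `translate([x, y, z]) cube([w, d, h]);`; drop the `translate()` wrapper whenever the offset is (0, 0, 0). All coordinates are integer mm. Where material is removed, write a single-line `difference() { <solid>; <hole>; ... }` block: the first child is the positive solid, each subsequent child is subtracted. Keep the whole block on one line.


difference() { cube([4624, 228, 2611]); translate([2576, 0, 950]) cube([760, 228, 694]); }


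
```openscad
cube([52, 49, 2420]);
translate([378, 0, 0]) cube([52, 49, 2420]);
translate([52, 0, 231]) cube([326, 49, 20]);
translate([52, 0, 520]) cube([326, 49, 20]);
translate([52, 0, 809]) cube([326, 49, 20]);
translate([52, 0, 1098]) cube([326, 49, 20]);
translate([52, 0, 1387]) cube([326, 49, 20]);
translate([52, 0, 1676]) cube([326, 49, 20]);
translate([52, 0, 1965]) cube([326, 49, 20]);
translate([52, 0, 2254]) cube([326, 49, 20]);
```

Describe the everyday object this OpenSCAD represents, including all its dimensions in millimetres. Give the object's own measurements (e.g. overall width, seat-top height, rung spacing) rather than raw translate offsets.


A straight ladder. Two 52×49 mm vertical rails, 2420 mm tall, stand 430 mm apart (outside-to-outside) with their front faces coplanar on the −y side. 8 rungs, each 49 mm deep and 20 mm tall, span between the inner faces of the rails, front faces flush with the rails. The lowest rung's underside is at z = 231 mm and rungs are spaced 289 mm apart (underside to underside).


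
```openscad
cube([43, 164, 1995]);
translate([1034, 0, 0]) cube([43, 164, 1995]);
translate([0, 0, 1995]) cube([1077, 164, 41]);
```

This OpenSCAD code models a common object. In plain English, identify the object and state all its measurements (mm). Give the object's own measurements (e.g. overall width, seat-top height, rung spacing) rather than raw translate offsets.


A door frame. The clear opening is 991 mm wide and 1995 mm high. Two 43 mm wide jambs, 164 mm deep, stand either side of the opening from the floor to the top of the opening. A 41 mm thick head sits across the top of both jambs, spanning the full outside width of the frame.


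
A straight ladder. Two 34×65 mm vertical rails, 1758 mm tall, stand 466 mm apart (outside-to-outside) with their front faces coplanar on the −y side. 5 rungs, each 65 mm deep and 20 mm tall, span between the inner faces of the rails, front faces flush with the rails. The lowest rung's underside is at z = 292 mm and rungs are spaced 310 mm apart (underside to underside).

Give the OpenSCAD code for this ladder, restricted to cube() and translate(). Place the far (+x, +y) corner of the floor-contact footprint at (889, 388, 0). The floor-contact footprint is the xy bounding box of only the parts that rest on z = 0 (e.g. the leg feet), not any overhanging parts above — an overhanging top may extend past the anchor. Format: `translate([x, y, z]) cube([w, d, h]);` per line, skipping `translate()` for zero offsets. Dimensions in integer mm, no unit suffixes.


translate([423, 323, 0]) cube([34, 65, 1758]);
translate([855, 323, 0]) cube([34, 65, 1758]);
translate([457, 323, 292]) cube([398, 65, 20]);
translate([457, 323, 602]) cube([398, 65, 20]);
translate([457, 323, 912]) cube([398, 65, 20]);
translate([457, 323, 1222]) cube([398, 65, 20]);
translate([457, 323, 1532]) cube([398, 65, 20]);


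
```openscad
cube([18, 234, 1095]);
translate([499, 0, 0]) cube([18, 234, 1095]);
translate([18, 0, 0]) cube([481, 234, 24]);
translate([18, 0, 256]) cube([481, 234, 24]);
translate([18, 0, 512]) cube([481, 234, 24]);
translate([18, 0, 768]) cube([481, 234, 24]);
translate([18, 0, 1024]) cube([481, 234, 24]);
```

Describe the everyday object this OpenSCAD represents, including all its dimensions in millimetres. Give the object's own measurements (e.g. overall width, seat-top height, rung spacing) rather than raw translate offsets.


An open bookshelf. Two side panels, each 18 mm thick, 234 mm deep and 1095 mm tall, stand 517 mm apart (outside-to-outside). Between them sit 5 shelves, each 24 mm thick and 234 mm deep, spanning the full gap between the sides. The bottom shelf rests on the floor (its underside at z = 0) and the clear gap between one shelf's top and the next shelf's underside is 232 mm.


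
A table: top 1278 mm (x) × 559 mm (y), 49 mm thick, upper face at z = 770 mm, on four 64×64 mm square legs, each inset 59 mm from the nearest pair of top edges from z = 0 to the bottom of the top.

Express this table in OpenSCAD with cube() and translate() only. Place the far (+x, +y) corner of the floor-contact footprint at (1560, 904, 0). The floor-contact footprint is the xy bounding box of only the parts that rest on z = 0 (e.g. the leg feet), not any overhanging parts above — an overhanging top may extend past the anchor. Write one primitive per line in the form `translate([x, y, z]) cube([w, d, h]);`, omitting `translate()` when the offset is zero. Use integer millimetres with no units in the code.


translate([341, 404, 721]) cube([1278, 559, 49]);
translate([400, 463, 0]) cube([64, 64, 721]);
translate([1496, 463, 0]) cube([64, 64, 721]);
translate([400, 840, 0]) cube([64, 64, 721]);
translate([1496, 840, 0]) cube([64, 64, 721]);


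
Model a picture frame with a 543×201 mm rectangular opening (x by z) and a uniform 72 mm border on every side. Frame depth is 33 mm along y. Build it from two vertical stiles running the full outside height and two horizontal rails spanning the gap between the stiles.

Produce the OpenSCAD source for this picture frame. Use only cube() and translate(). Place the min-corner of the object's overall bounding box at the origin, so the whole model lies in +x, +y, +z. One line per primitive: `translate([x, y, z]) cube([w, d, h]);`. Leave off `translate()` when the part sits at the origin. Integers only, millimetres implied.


cube([72, 33, 345]);
translate([615, 0, 0]) cube([72, 33, 345]);
translate([72, 0, 0]) cube([543, 33, 72]);
translate([72, 0, 273]) cube([543, 33, 72]);


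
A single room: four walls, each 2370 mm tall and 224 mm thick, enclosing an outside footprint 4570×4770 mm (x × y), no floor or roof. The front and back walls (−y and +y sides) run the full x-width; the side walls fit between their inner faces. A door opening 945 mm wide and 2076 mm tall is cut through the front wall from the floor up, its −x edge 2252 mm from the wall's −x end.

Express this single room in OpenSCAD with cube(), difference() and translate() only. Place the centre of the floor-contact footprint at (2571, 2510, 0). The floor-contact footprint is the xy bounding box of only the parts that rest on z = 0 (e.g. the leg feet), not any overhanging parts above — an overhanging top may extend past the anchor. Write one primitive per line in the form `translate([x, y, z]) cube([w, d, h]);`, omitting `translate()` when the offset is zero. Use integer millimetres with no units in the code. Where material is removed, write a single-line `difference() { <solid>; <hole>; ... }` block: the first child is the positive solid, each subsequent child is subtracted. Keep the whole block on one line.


difference() { translate([286, 125, 0]) cube([4570, 224, 2370]); translate([2538, 125, 0]) cube([945, 224, 2076]); }
translate([286, 4671, 0]) cube([4570, 224, 2370]);
translate([286, 349, 0]) cube([224, 4322, 2370]);
translate([4632, 349, 0]) cube([224, 4322, 2370]);


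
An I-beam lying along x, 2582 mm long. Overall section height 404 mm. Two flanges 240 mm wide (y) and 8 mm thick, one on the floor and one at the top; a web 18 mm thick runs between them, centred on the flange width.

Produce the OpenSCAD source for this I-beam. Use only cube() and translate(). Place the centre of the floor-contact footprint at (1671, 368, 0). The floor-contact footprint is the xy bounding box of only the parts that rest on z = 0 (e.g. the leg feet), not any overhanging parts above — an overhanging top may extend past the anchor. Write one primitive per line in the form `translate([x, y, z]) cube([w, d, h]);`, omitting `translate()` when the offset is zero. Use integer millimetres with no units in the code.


translate([380, 248, 0]) cube([2582, 240, 8]);
translate([380, 359, 8]) cube([2582, 18, 388]);
translate([380, 248, 396]) cube([2582, 240, 8]);


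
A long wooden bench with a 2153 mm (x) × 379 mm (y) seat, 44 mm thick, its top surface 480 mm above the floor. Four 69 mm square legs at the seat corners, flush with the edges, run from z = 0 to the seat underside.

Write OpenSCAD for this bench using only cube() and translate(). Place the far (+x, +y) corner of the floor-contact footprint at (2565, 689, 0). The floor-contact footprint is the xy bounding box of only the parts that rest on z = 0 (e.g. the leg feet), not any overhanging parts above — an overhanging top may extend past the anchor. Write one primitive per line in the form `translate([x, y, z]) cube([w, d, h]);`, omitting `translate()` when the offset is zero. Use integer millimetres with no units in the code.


translate([412, 310, 436]) cube([2153, 379, 44]);
translate([412, 310, 0]) cube([69, 69, 436]);
translate([412, 620, 0]) cube([69, 69, 436]);
translate([2496, 310, 0]) cube([69, 69, 436]);
translate([2496, 620, 0]) cube([69, 69, 436]);


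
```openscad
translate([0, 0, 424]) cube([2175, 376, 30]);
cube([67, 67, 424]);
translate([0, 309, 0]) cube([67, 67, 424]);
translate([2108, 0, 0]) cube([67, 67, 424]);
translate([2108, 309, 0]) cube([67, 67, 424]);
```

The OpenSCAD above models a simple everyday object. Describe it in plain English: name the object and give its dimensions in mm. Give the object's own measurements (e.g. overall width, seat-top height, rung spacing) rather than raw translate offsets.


A bench: a 2175×376 mm seat slab, 30 mm thick, top at z = 454 mm, on four 67×67 mm square legs flush with the seat corners and standing on z = 0.


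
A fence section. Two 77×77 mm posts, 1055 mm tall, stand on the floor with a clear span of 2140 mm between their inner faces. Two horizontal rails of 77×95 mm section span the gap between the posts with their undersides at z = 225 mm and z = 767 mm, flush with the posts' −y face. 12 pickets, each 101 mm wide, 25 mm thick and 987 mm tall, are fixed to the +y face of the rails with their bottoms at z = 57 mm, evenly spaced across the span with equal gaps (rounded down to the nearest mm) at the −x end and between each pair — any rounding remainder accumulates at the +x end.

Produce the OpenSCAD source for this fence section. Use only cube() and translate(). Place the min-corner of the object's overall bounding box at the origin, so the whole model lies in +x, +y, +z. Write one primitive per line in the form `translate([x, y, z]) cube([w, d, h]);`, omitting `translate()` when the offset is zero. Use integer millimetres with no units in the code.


cube([77, 77, 1055]);
translate([2217, 0, 0]) cube([77, 77, 1055]);
translate([77, 0, 225]) cube([2140, 77, 95]);
translate([77, 0, 767]) cube([2140, 77, 95]);
translate([148, 77, 57]) cube([101, 25, 987]);
translate([320, 77, 57]) cube([101, 25, 987]);
translate([492, 77, 57]) cube([101, 25, 987]);
translate([664, 77, 57]) cube([101, 25, 987]);
translate([836, 77, 57]) cube([101, 25, 987]);
translate([1008, 77, 57]) cube([101, 25, 987]);
translate([1180, 77, 57]) cube([101, 25, 987]);
translate([1352, 77, 57]) cube([101, 25, 987]);
translate([1524, 77, 57]) cube([101, 25, 987]);
translate([1696, 77, 57]) cube([101, 25, 987]);
translate([1868, 77, 57]) cube([101, 25, 987]);
translate([2040, 77, 57]) cube([101, 25, 987]);


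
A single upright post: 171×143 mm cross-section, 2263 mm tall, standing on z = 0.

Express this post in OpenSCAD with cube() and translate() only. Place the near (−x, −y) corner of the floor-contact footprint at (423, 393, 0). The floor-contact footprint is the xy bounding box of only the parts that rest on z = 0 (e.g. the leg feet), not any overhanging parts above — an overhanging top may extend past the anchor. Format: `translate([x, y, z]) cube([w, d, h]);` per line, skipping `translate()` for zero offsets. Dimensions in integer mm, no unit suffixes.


translate([423, 393, 0]) cube([171, 143, 2263]);


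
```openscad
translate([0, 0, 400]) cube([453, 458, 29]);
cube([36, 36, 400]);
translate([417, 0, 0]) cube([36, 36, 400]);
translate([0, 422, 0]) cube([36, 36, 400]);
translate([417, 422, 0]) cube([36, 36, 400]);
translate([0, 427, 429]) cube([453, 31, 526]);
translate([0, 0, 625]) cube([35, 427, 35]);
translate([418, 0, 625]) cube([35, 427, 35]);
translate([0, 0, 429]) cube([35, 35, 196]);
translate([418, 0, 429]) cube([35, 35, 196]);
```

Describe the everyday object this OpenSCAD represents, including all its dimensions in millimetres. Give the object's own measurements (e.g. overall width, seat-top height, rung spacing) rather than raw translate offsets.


A chair. The seat is a 453×458×29 mm slab with its top at z = 429 mm, on four 36×36 mm corner legs (flush with the seat edges, standing on z = 0). A flat backrest 31 mm thick, 526 mm tall, spans the full seat width and rises from the seat top along its +y edge, rear face flush with the rear of the seat. Two armrests of 35×35 mm section run along each side from the seat's front edge to the front of the backrest, top faces 231 mm above the seat top and outer faces flush with the seat's x-edges; a 35×35 mm post under the front of each armrest stands on the seat at the front corner.


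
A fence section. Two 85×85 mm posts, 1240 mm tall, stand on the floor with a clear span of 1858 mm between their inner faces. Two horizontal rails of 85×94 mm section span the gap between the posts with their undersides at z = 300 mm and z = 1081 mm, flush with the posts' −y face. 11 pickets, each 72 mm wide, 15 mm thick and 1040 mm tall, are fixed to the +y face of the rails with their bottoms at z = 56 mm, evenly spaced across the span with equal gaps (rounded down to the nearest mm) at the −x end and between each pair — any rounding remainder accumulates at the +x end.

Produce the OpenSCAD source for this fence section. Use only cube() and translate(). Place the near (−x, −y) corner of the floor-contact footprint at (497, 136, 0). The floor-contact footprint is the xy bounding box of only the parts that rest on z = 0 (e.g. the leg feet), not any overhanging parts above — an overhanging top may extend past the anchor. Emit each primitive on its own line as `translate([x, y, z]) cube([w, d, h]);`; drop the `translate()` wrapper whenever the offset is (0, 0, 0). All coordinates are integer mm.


translate([497, 136, 0]) cube([85, 85, 1240]);
translate([2440, 136, 0]) cube([85, 85, 1240]);
translate([582, 136, 300]) cube([1858, 85, 94]);
translate([582, 136, 1081]) cube([1858, 85, 94]);
translate([670, 221, 56]) cube([72, 15, 1040]);
translate([830, 221, 56]) cube([72, 15, 1040]);
translate([990, 221, 56]) cube([72, 15, 1040]);
translate([1150, 221, 56]) cube([72, 15, 1040]);
translate([1310, 221, 56]) cube([72, 15, 1040]);
translate([1470, 221, 56]) cube([72, 15, 1040]);
translate([1630, 221, 56]) cube([72, 15, 1040]);
translate([1790, 221, 56]) cube([72, 15, 1040]);
translate([1950, 221, 56]) cube([72, 15, 1040]);
translate([2110, 221, 56]) cube([72, 15, 1040]);
translate([2270, 221, 56]) cube([72, 15, 1040]);


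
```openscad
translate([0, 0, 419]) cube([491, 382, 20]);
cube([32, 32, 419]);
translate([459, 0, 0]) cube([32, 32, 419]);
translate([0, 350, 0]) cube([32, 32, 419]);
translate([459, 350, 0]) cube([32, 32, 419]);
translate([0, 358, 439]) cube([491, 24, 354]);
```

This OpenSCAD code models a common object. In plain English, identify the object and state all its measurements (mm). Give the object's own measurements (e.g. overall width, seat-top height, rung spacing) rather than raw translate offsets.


A chair. The seat is a 491×382×20 mm slab with its top at z = 439 mm, on four 32×32 mm corner legs (flush with the seat edges, standing on z = 0). A flat backrest 24 mm thick, 354 mm tall, spans the full seat width and rises from the seat top along its +y edge, rear face flush with the rear of the seat.


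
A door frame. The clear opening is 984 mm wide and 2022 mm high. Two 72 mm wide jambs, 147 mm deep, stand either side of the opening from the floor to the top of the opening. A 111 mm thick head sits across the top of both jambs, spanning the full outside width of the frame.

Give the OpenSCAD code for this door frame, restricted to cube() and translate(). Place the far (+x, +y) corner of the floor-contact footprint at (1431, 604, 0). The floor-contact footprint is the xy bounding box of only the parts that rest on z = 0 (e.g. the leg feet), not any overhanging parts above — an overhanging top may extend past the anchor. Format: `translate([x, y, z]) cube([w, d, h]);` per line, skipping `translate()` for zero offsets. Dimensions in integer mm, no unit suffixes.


translate([303, 457, 0]) cube([72, 147, 2022]);
translate([1359, 457, 0]) cube([72, 147, 2022]);
translate([303, 457, 2022]) cube([1128, 147, 111]);


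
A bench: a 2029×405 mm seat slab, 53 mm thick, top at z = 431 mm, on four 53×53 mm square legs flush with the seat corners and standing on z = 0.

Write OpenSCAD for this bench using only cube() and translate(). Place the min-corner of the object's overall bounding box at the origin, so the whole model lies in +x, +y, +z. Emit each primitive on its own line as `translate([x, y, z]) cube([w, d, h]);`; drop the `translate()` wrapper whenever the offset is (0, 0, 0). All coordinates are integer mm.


translate([0, 0, 378]) cube([2029, 405, 53]);
cube([53, 53, 378]);
translate([0, 352, 0]) cube([53, 53, 378]);
translate([1976, 0, 0]) cube([53, 53, 378]);
translate([1976, 352, 0]) cube([53, 53, 378]);


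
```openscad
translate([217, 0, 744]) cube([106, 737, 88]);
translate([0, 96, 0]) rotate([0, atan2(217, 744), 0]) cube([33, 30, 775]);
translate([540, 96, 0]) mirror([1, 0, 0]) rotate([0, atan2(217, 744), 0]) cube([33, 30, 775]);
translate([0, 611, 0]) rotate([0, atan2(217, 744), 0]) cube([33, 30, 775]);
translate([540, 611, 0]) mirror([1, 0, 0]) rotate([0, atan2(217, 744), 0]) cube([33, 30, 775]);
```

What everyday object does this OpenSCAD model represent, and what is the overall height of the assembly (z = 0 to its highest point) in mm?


A sawhorse. The overall height is 832 mm.

A beam across two mirrored pairs of raked legs — a sawhorse. The beam's underside is at z = 744 (matching the legs' vertical rise in atan2(217, 744)) and the beam is 88 mm tall, so its top is at 744 + 88 = 832 mm. The raked legs top out at the beam's underside, so that is the highest point.


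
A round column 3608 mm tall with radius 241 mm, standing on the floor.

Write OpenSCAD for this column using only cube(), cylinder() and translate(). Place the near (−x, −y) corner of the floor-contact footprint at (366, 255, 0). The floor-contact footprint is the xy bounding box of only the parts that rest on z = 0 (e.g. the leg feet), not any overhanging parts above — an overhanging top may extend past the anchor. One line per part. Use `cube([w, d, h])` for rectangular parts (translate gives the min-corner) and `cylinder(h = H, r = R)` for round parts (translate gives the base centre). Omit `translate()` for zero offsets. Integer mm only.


translate([607, 496, 0]) cylinder(h = 3608, r = 241);


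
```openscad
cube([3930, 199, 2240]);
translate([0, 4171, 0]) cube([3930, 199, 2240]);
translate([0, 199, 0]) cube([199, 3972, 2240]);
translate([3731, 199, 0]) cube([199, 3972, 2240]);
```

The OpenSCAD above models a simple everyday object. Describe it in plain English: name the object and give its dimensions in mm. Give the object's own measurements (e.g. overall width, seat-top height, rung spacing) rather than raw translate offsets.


The wall frame of a small rectangular building: four walls, each 2240 mm tall and 199 mm thick, enclosing a footprint 3930 mm (x) by 4370 mm (y) outside-to-outside, with no floor or roof. The front and back walls (the −y and +y sides) span the full width; the two side walls fit between them.


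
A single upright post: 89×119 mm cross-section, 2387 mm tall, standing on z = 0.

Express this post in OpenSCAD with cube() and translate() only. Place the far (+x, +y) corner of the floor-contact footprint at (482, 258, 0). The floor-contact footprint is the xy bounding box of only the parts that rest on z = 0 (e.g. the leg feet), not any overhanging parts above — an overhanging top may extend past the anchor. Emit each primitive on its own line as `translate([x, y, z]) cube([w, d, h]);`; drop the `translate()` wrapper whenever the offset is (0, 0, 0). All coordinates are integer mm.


translate([393, 139, 0]) cube([89, 119, 2387]);


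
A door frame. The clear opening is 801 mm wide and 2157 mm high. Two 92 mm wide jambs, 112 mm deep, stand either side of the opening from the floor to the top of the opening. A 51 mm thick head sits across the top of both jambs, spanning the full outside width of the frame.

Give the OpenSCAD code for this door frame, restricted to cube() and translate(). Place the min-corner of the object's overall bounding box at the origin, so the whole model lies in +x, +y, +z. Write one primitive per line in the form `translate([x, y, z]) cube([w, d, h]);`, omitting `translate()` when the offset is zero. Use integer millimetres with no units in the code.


cube([92, 112, 2157]);
translate([893, 0, 0]) cube([92, 112, 2157]);
translate([0, 0, 2157]) cube([985, 112, 51]);


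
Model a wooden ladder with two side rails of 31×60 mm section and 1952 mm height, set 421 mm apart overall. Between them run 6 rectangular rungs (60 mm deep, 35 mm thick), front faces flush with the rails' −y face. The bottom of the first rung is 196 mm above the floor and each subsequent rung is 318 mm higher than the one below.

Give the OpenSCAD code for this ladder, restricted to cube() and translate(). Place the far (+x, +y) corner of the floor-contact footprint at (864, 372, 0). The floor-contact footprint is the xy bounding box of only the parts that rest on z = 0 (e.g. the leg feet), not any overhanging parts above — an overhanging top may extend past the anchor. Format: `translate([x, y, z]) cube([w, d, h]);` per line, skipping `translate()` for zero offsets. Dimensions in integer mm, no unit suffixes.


// rung span = 421 - 2*31 = 359
// rung[k] z = 196 + k*318
translate([443, 312, 0]) cube([31, 60, 1952]);
translate([833, 312, 0]) cube([31, 60, 1952]);
translate([474, 312, 196]) cube([359, 60, 35]);
translate([474, 312, 514]) cube([359, 60, 35]);
translate([474, 312, 832]) cube([359, 60, 35]);
translate([474, 312, 1150]) cube([359, 60, 35]);
translate([474, 312, 1468]) cube([359, 60, 35]);
translate([474, 312, 1786]) cube([359, 60, 35]);


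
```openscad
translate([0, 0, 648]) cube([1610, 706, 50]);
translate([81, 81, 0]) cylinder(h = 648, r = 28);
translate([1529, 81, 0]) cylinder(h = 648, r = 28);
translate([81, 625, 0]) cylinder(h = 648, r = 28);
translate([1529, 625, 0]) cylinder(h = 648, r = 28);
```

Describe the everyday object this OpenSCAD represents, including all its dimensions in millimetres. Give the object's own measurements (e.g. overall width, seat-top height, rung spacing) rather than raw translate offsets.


A table: top 1610 mm (x) × 706 mm (y), 50 mm thick, upper face at z = 698 mm, on four round legs of 56 mm diameter, each leg's bounding box inset 53 mm from the nearest pair of top edges from z = 0 to the bottom of the top.


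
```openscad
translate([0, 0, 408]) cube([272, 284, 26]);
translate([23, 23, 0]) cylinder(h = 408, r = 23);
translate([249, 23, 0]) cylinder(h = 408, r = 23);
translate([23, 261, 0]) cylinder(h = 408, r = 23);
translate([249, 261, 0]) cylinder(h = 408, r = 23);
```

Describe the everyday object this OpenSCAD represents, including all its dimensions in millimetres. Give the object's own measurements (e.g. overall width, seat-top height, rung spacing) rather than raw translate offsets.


A simple wooden stool: a rectangular seat 272 mm (x) by 284 mm (y), 26 mm thick, top face at z = 434 mm, on four round legs, each 46 mm in diameter. The legs rest on z = 0, each leg's axis is inset half a diameter from the nearest pair of seat edges (so the leg's bounding box is flush with the corner).


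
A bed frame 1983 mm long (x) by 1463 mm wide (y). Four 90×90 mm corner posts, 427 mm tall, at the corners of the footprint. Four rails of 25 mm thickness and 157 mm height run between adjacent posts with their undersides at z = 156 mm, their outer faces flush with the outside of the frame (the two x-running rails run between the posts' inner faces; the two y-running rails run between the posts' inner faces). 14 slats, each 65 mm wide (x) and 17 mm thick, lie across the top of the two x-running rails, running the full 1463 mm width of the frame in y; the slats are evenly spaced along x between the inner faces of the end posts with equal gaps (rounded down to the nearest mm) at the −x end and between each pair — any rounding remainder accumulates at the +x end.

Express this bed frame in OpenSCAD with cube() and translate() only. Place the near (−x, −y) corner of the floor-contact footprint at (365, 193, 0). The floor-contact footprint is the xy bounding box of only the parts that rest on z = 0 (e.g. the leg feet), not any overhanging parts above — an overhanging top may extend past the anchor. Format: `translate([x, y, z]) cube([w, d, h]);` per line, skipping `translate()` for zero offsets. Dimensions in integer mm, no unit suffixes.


translate([365, 193, 0]) cube([90, 90, 427]);
translate([365, 1566, 0]) cube([90, 90, 427]);
translate([2258, 193, 0]) cube([90, 90, 427]);
translate([2258, 1566, 0]) cube([90, 90, 427]);
translate([455, 193, 156]) cube([1803, 25, 157]);
translate([455, 1631, 156]) cube([1803, 25, 157]);
translate([365, 283, 156]) cube([25, 1283, 157]);
translate([2323, 283, 156]) cube([25, 1283, 157]);
translate([514, 193, 313]) cube([65, 1463, 17]);
translate([638, 193, 313]) cube([65, 1463, 17]);
translate([762, 193, 313]) cube([65, 1463, 17]);
translate([886, 193, 313]) cube([65, 1463, 17]);
translate([1010, 193, 313]) cube([65, 1463, 17]);
translate([1134, 193, 313]) cube([65, 1463, 17]);
translate([1258, 193, 313]) cube([65, 1463, 17]);
translate([1382, 193, 313]) cube([65, 1463, 17]);
translate([1506, 193, 313]) cube([65, 1463, 17]);
translate([1630, 193, 313]) cube([65, 1463, 17]);
translate([1754, 193, 313]) cube([65, 1463, 17]);
translate([1878, 193, 313]) cube([65, 1463, 17]);
translate([2002, 193, 313]) cube([65, 1463, 17]);
translate([2126, 193, 313]) cube([65, 1463, 17]);


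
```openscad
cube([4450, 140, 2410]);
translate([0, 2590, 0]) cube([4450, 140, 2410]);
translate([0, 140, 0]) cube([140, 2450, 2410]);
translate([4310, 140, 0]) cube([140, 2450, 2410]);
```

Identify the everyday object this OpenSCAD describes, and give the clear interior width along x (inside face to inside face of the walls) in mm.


A house (or room) frame. The interior width is 4170 mm.

Four 2410 mm walls enclosing a rectangle with no floor or roof — a room or house frame. Outside width is 4450 mm and wall thickness is 140 mm, so the interior width is 4450 − 2 × 140 = 4170 mm.


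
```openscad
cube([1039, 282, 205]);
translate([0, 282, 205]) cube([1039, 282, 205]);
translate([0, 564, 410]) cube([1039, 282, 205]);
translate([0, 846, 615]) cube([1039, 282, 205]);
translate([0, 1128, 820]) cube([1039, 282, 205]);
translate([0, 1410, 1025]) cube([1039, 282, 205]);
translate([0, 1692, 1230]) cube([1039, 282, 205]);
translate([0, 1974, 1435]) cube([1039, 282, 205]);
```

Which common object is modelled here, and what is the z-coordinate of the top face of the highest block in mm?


A staircase. The total rise is 1640 mm.

8 identical blocks, each offset up and back from the previous — a staircase. Each step is 205 mm tall and there are 8 of them, so the total rise is 8 × 205 = 1640 mm.


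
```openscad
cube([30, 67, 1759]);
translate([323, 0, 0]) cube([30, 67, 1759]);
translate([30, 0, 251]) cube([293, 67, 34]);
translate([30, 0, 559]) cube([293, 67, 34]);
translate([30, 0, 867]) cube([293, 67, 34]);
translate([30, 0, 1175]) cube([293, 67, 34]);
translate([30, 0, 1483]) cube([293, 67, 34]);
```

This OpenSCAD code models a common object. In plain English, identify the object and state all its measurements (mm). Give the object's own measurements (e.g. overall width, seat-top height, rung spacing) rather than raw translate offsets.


A straight ladder. Two 30×67 mm vertical rails, 1759 mm tall, stand 353 mm apart (outside-to-outside) with their front faces coplanar on the −y side. 5 rungs, each 67 mm deep and 34 mm tall, span between the inner faces of the rails, front faces flush with the rails. The lowest rung's underside is at z = 251 mm and rungs are spaced 308 mm apart (underside to underside).


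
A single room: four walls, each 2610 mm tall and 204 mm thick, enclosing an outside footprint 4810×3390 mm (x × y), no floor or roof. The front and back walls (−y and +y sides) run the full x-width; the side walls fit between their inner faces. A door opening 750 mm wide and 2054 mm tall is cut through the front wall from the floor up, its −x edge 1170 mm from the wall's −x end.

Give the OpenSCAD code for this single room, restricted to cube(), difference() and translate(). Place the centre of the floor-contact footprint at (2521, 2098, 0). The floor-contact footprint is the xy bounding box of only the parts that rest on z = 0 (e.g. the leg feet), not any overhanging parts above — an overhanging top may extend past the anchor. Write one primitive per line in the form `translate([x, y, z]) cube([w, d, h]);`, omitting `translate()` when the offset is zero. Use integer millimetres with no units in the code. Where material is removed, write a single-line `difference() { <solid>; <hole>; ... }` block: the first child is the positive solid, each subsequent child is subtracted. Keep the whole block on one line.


difference() { translate([116, 403, 0]) cube([4810, 204, 2610]); translate([1286, 403, 0]) cube([750, 204, 2054]); }
translate([116, 3589, 0]) cube([4810, 204, 2610]);
translate([116, 607, 0]) cube([204, 2982, 2610]);
translate([4722, 607, 0]) cube([204, 2982, 2610]);


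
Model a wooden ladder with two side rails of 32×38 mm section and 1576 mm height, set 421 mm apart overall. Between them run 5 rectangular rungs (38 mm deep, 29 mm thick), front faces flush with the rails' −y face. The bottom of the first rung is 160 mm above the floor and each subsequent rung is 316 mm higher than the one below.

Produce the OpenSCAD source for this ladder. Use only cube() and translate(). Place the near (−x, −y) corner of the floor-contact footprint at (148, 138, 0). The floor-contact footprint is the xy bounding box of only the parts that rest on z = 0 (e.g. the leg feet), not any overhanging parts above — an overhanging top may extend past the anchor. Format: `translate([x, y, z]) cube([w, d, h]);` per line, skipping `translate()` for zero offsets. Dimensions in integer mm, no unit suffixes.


translate([148, 138, 0]) cube([32, 38, 1576]);
translate([537, 138, 0]) cube([32, 38, 1576]);
translate([180, 138, 160]) cube([357, 38, 29]);
translate([180, 138, 476]) cube([357, 38, 29]);
translate([180, 138, 792]) cube([357, 38, 29]);
translate([180, 138, 1108]) cube([357, 38, 29]);
translate([180, 138, 1424]) cube([357, 38, 29]);


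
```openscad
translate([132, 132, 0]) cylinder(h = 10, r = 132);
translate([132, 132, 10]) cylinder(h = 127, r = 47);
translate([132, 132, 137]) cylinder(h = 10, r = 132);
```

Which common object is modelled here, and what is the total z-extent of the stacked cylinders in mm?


A spool. The overall height is 147 mm.

Three coaxial cylinders, large–small–large — a spool. Two 10 mm flanges and a 127 mm core give 10 + 127 + 10 = 147 mm.


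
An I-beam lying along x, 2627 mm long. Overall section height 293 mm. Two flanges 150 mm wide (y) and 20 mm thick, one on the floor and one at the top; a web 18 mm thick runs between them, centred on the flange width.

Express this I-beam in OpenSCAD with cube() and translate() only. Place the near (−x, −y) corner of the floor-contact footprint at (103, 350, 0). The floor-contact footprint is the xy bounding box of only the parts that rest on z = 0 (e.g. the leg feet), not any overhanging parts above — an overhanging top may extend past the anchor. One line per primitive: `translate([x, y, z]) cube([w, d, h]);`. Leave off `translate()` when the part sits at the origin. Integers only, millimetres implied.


translate([103, 350, 0]) cube([2627, 150, 20]);
translate([103, 416, 20]) cube([2627, 18, 253]);
translate([103, 350, 273]) cube([2627, 150, 20]);


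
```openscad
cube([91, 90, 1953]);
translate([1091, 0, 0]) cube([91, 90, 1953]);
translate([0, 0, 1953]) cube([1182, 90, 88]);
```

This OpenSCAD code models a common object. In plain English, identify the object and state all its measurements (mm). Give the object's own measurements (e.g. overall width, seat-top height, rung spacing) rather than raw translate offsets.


A door frame. The clear opening is 1000 mm wide and 1953 mm high. Two 91 mm wide jambs, 90 mm deep, stand either side of the opening from the floor to the top of the opening. A 88 mm thick head sits across the top of both jambs, spanning the full outside width of the frame.


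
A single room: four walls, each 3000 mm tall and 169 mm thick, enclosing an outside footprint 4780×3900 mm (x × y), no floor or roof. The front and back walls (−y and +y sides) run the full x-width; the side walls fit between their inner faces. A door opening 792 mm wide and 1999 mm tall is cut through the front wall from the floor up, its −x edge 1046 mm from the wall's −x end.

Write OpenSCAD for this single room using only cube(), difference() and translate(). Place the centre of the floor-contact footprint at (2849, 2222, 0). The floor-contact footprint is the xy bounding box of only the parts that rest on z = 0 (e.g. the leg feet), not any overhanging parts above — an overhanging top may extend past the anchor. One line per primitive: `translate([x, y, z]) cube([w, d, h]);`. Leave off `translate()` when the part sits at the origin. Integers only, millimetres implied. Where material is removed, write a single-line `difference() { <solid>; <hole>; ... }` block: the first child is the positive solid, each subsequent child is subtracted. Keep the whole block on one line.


difference() { translate([459, 272, 0]) cube([4780, 169, 3000]); translate([1505, 272, 0]) cube([792, 169, 1999]); }
translate([459, 4003, 0]) cube([4780, 169, 3000]);
translate([459, 441, 0]) cube([169, 3562, 3000]);
translate([5070, 441, 0]) cube([169, 3562, 3000]);
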